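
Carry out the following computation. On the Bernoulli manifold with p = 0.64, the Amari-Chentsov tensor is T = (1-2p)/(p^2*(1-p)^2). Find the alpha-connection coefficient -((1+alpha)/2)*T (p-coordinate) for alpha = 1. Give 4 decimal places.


Skewness (Amari-Chentsov) tensor: T = (1-2p)/(p^2*(1-p)^2).
p = 0.64, 1-2p = -0.28, p^2 = 0.4096, (1-p)^2 = 0.1296.
T = -0.28/(0.4096 * 0.1296) = -5.274643.
In the p-coordinate, Gamma^(alpha) = Gamma^(0) - (alpha/2)*T with Gamma^(0) = (1/2)*g'(p) = -T/2,
so Gamma^(alpha) = -((1+alpha)/2)*T.
alpha = 1, -(1+alpha)/2 = -1.0.
Gamma = -1.0 * -5.274643 = 5.2746

5.2746


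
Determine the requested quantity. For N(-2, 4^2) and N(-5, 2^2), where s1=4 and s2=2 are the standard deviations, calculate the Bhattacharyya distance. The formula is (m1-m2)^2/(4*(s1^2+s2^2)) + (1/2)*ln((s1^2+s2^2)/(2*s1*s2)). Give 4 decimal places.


Bhattacharyya distance between two Gaussians:
DB = (m1-m2)^2/(4*(s1^2+s2^2)) + (1/2)*ln((s1^2+s2^2)/(2*s1*s2)).
(m1-m2)^2 = (3)^2 = 9.
s1^2+s2^2 = 16 + 4 = 20.
term1 = 9/80 = 0.1125.
term2 = 0.5*ln(20/16.0) = 0.111572.
DB = 0.1125 + 0.111572 = 0.2241

0.2241


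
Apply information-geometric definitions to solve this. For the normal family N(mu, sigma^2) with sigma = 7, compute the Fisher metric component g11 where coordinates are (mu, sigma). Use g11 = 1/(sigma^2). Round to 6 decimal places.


For the 2-parameter normal family, the Fisher metric has:
  g11 = 1/sigma^2, g22 = 2/sigma^2.
sigma = 7, sigma^2 = 49.
g11 = 0.020408

0.020408


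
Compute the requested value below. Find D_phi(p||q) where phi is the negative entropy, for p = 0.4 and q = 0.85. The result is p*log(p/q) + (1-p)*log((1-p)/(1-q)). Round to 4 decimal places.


Bregman divergence with negative entropy generator:
D = p*log(p/q) + (1-p)*log((1-p)/(1-q)).
p = 0.4, q = 0.85.
p*log(p/q) = 0.4*log(0.4/0.85) = -0.301509.
(1-p)*log((1-p)/(1-q)) = 0.6*log(0.6/0.15) = 0.831777.
D = -0.301509 + 0.831777 = 0.5303

0.5303


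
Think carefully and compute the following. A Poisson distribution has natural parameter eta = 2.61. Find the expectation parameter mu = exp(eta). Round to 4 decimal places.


Expectation parameter for Poisson exponential family:
mu = exp(eta).
eta = 2.61.
mu = exp(2.61) = 13.5991

13.5991


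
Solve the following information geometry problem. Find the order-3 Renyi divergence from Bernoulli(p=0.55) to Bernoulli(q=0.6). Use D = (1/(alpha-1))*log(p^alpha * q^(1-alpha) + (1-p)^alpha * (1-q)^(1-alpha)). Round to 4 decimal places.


Renyi divergence of order alpha between Bernoulli distributions:
D = (1/(alpha-1))*log(p^alpha * q^(1-alpha) + (1-p)^alpha * (1-q)^(1-alpha)).
alpha = 3, p = 0.55, q = 0.6.
p^alpha * q^(1-alpha) = 0.55^3 * 0.6^-2 = 0.462153.
(1-p)^alpha * (1-q)^(1-alpha) = 0.45^3 * 0.4^-2 = 0.569531.
sum = 0.462153 + 0.569531 = 1.031684.
D = (1/2)*log(1.031684) = 0.0156

0.0156


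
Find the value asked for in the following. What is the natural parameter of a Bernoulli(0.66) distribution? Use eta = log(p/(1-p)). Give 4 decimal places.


Natural parameter for Bernoulli: eta = log(p/(1-p)).
p = 0.66, 1-p = 0.34.
p/(1-p) = 1.941176.
eta = log(1.941176) = 0.6633

0.6633


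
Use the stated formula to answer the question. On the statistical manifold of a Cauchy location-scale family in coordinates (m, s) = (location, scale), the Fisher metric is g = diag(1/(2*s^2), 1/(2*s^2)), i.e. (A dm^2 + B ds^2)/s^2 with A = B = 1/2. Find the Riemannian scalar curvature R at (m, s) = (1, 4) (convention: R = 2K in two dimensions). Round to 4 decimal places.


The metric has the form g = (A dm^2 + B ds^2)/s^2 with A = 1/2, B = 1/2.
Substitute u = sqrt(A/B)*m: g = B*(du^2 + ds^2)/s^2, i.e. B times the
Poincare upper half-plane metric, which has constant Gaussian curvature -1.
Scaling a 2D metric by a constant c divides the Gaussian curvature by c,
so K = -1/B = -1/(1/2) = -2.0000 everywhere (the point (m, s) = (1, 4) is irrelevant:
the curvature is constant).
Scalar curvature in dimension 2: R = 2K = -2/(1/2) = -4.0000.

-4.0000


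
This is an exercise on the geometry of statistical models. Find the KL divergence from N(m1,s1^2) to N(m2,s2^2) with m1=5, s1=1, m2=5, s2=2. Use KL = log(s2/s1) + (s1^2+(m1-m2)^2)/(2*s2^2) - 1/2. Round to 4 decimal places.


KL divergence between normal distributions:
KL = log(s2/s1) + (s1^2 + (m1-m2)^2)/(2*s2^2) - 1/2.
log(2/1) = 0.693147.
(1^2 + (5-5)^2)/(2*2^2) = (1 + 0)/8 = 0.125.
KL = 0.693147 + 0.125 - 0.5 = 0.3181

0.3181


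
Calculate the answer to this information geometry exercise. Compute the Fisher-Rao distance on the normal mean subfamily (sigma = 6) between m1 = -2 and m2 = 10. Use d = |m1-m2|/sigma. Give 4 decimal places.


On the fixed-variance normal subfamily, geodesic distance = |m1-m2|/sigma.
|-2 - 10| = 12.
sigma = 6.
d = 12/6 = 2.0000

2.0000


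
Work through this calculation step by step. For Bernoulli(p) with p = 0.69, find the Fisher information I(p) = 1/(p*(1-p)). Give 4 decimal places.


For Bernoulli(p), Fisher information is I(p) = 1/(p*(1-p)).
p = 0.69, 1-p = 0.31.
p*(1-p) = 0.2139.
I(p) = 1/0.2139 = 4.6751

4.6751


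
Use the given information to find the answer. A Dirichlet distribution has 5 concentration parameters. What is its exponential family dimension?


Exponential family dimension calculation:
Dirichlet with 5 components has 5 natural parameters.

5


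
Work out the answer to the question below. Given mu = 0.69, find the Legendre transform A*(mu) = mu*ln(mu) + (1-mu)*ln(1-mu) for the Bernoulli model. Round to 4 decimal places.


Legendre transform for Bernoulli:
A*(mu) = mu*log(mu) + (1-mu)*log(1-mu).
mu = 0.69, 1-mu = 0.31.
mu*log(mu) = 0.69*log(0.69) = -0.256034.
(1-mu)*log(1-mu) = 0.31*log(0.31) = -0.363067.
A* = -0.256034 + -0.363067 = -0.6191

-0.6191


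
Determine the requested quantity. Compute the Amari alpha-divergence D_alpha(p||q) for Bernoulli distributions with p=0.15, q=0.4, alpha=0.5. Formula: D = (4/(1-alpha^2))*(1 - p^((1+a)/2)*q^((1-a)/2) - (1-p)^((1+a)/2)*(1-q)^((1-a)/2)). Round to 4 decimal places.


Amari alpha-divergence:
D = (4/(1-alpha^2))*(1 - p^((1+a)/2)*q^((1-a)/2) - (1-p)^((1+a)/2)*(1-q)^((1-a)/2)).
alpha = 0.5, p = 0.15, q = 0.4.
e1 = (1+alpha)/2 = 0.75, e2 = (1-alpha)/2 = 0.25.
t1 = p^e1 * q^e2 = 0.15^0.75 * 0.4^0.25 = 0.191683.
t2 = (1-p)^e1 * (1-q)^e2 = 0.85^0.75 * 0.6^0.25 = 0.779116.
4/(1-alpha^2) = 5.333333.
D = 5.333333*(1 - 0.191683 - 0.779116) = 0.1557

0.1557


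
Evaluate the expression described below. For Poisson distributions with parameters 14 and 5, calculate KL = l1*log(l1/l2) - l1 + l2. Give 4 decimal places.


KL divergence for Poisson:
KL = l1*log(l1/l2) - l1 + l2.
l1 = 14, l2 = 5.
log(14/5) = 1.029619.
l1*log(l1/l2) = 14 * 1.029619 = 14.414672.
KL = 14.414672 - 14 + 5 = 5.4147

5.4147


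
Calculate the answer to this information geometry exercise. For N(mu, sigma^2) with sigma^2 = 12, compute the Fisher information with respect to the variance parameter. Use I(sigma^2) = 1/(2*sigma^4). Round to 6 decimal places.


Fisher information for variance: I(sigma^2) = 1/(2*sigma^4).
sigma^2 = 12, so sigma^4 = 144.
I = 1/(2*144) = 1/288 = 0.003472

0.003472


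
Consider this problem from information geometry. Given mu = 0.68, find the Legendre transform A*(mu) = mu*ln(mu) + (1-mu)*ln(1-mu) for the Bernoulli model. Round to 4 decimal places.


Legendre transform for Bernoulli:
A*(mu) = mu*log(mu) + (1-mu)*log(1-mu).
mu = 0.68, 1-mu = 0.32.
mu*log(mu) = 0.68*log(0.68) = -0.26225.
(1-mu)*log(1-mu) = 0.32*log(0.32) = -0.364619.
A* = -0.26225 + -0.364619 = -0.6269

-0.6269


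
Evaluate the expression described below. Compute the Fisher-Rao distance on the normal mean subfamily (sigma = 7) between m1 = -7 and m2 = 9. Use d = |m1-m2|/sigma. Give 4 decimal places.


On the fixed-variance normal subfamily, geodesic distance = |m1-m2|/sigma.
|-7 - 9| = 16.
sigma = 7.
d = 16/7 = 2.2857

2.2857


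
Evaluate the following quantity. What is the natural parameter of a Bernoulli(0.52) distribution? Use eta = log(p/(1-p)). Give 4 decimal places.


Natural parameter for Bernoulli: eta = log(p/(1-p)).
p = 0.52, 1-p = 0.48.
p/(1-p) = 1.083333.
eta = log(1.083333) = 0.0800

0.0800


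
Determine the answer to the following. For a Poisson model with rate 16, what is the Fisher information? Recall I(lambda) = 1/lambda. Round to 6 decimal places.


Fisher information for Poisson: I(lambda) = 1/lambda.
lambda = 16.
I(lambda) = 1/16 = 0.062500

0.062500


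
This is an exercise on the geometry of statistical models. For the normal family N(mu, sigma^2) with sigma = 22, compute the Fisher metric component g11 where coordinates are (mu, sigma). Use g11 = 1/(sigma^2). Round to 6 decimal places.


For the 2-parameter normal family, the Fisher metric has:
  g11 = 1/sigma^2, g22 = 2/sigma^2.
sigma = 22, sigma^2 = 484.
g11 = 0.002066

0.002066


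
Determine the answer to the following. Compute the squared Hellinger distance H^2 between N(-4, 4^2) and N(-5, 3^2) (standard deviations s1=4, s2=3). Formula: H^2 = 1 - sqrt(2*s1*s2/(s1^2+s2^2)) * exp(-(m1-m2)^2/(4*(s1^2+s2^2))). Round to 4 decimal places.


Squared Hellinger distance for Gaussians:
H^2 = 1 - sqrt(2*s1*s2/(s1^2+s2^2)) * exp(-(m1-m2)^2/(4*(s1^2+s2^2))).
s1^2 = 16, s2^2 = 9, s1^2+s2^2 = 25.
sqrt(2*4*3/(25)) = 0.979796.
(m1-m2)^2 = (1)^2 = 1.
exp(-1/(4*25)) = exp(-0.01) = 0.99005.
H^2 = 1 - 0.979796*0.99005 = 0.0300

0.0300


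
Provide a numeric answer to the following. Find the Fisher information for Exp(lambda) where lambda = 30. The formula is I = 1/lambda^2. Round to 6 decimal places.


Fisher information for exponential: I(lambda) = 1/lambda^2.
lambda = 30, lambda^2 = 900.
I = 1/900 = 0.001111

0.001111


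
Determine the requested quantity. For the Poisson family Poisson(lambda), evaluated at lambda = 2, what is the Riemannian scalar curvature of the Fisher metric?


This family has a single free parameter, so its statistical manifold
is 1-dimensional. The Riemann curvature tensor of any 1-dimensional
Riemannian manifold vanishes identically, so R = 0.

0


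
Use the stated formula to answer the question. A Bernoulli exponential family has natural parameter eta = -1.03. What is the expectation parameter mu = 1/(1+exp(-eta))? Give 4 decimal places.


Dual coordinate (expectation parameter) for Bernoulli:
mu = 1/(1+exp(-eta)).
eta = -1.03.
exp(-eta) = exp(1.03) = 2.801066.
mu = 1/(1+2.801066) = 0.2631

0.2631


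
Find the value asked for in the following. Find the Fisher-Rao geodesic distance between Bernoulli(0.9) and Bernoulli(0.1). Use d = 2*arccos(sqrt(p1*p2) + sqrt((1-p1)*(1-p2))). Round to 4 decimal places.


Geodesic distance on Bernoulli manifold:
d(p1,p2) = 2*arccos(sqrt(p1*p2) + sqrt((1-p1)*(1-p2))).
sqrt(p1*p2) = sqrt(0.9*0.1) = 0.3.
sqrt((1-p1)*(1-p2)) = sqrt(0.1*0.9) = 0.3.
arg = 0.3 + 0.3 = 0.6.
d = 2*arccos(0.6) = 1.8546

1.8546


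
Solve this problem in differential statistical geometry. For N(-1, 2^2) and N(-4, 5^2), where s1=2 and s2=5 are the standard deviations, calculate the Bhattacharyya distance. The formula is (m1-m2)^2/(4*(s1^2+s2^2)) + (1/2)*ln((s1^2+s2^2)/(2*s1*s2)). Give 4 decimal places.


Bhattacharyya distance between two Gaussians:
DB = (m1-m2)^2/(4*(s1^2+s2^2)) + (1/2)*ln((s1^2+s2^2)/(2*s1*s2)).
(m1-m2)^2 = (3)^2 = 9.
s1^2+s2^2 = 4 + 25 = 29.
term1 = 9/116 = 0.077586.
term2 = 0.5*ln(29/20.0) = 0.185782.
DB = 0.077586 + 0.185782 = 0.2634

0.2634


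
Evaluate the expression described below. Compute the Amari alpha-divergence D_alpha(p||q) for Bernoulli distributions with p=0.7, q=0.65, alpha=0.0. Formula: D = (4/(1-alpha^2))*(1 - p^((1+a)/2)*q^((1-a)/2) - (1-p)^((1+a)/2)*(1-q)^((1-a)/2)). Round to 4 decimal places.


Amari alpha-divergence:
D = (4/(1-alpha^2))*(1 - p^((1+a)/2)*q^((1-a)/2) - (1-p)^((1+a)/2)*(1-q)^((1-a)/2)).
alpha = 0.0, p = 0.7, q = 0.65.
e1 = (1+alpha)/2 = 0.5, e2 = (1-alpha)/2 = 0.5.
t1 = p^e1 * q^e2 = 0.7^0.5 * 0.65^0.5 = 0.674537.
t2 = (1-p)^e1 * (1-q)^e2 = 0.3^0.5 * 0.35^0.5 = 0.324037.
4/(1-alpha^2) = 4.0.
D = 4.0*(1 - 0.674537 - 0.324037) = 0.0057

0.0057


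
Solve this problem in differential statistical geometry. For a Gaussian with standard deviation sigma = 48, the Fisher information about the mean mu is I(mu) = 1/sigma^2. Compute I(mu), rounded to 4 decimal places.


The Fisher information for the mean of a normal distribution is I(mu) = 1/sigma^2.
sigma = 48, so sigma^2 = 2304.
I(mu) = 1/2304 = 0.0004

0.0004


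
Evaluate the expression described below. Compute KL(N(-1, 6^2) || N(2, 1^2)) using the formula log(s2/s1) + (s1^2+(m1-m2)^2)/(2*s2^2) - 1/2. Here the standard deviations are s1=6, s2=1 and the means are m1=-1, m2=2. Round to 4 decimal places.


KL divergence between normal distributions:
KL = log(s2/s1) + (s1^2 + (m1-m2)^2)/(2*s2^2) - 1/2.
log(1/6) = -1.791759.
(6^2 + (-1-2)^2)/(2*1^2) = (36 + 9)/2 = 22.5.
KL = -1.791759 + 22.5 - 0.5 = 20.2082

20.2082


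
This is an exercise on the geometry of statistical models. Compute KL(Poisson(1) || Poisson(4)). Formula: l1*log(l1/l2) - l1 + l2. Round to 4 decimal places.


KL divergence for Poisson:
KL = l1*log(l1/l2) - l1 + l2.
l1 = 1, l2 = 4.
log(1/4) = -1.386294.
l1*log(l1/l2) = 1 * -1.386294 = -1.386294.
KL = -1.386294 - 1 + 4 = 1.6137

1.6137


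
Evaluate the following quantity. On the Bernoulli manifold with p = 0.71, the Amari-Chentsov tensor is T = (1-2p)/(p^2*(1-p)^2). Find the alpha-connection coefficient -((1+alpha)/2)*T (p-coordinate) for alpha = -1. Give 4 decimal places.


Skewness (Amari-Chentsov) tensor: T = (1-2p)/(p^2*(1-p)^2).
p = 0.71, 1-2p = -0.42, p^2 = 0.5041, (1-p)^2 = 0.0841.
T = -0.42/(0.5041 * 0.0841) = -9.906873.
In the p-coordinate, Gamma^(alpha) = Gamma^(0) - (alpha/2)*T with Gamma^(0) = (1/2)*g'(p) = -T/2,
so Gamma^(alpha) = -((1+alpha)/2)*T.
alpha = -1, -(1+alpha)/2 = 0.0.
Gamma = 0.0 * -9.906873 = 0.0000

0.0000


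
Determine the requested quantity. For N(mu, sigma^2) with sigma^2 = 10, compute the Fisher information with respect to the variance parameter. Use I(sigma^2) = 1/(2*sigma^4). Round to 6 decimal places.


Fisher information for variance: I(sigma^2) = 1/(2*sigma^4).
sigma^2 = 10, so sigma^4 = 100.
I = 1/(2*100) = 1/200 = 0.005000

0.005000


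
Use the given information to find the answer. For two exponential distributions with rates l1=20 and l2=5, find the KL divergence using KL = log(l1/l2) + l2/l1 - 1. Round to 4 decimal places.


KL divergence for exponential family:
KL = log(l1/l2) + l2/l1 - 1.
log(20/5) = 1.386294.
5/20 = 0.25.
KL = 1.386294 + 0.25 - 1 = 0.6363

0.6363


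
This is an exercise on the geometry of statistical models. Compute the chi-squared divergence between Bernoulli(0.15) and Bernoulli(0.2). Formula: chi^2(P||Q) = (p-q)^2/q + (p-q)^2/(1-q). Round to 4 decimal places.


Chi-squared divergence between Bernoulli distributions:
chi^2 = (p-q)^2/q + (p-q)^2/(1-q).
p = 0.15, q = 0.2, p-q = -0.05.
(p-q)^2 = 0.0025.
term1 = 0.0025/0.2 = 0.0125.
term2 = 0.0025/0.8 = 0.003125.
chi^2 = 0.0125 + 0.003125 = 0.0156

0.0156


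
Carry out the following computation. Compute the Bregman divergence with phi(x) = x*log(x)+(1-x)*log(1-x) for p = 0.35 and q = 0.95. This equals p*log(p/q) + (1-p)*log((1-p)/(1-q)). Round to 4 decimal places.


Bregman divergence with negative entropy generator:
D = p*log(p/q) + (1-p)*log((1-p)/(1-q)).
p = 0.35, q = 0.95.
p*log(p/q) = 0.35*log(0.35/0.95) = -0.349485.
(1-p)*log((1-p)/(1-q)) = 0.65*log(0.65/0.05) = 1.667217.
D = -0.349485 + 1.667217 = 1.3177

1.3177


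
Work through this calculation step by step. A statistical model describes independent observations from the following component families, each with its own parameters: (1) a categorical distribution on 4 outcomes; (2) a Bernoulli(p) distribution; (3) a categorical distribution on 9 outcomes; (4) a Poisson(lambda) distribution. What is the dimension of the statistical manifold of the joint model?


The dimension of a statistical manifold equals the number of free
(independent) real parameters of the model. For a product of independent
blocks the parameter counts add.
- categorical on 4 outcomes (probabilities sum to 1): 4-1 = 3.
- Bernoulli (p): 1.
- categorical on 9 outcomes (probabilities sum to 1): 9-1 = 8.
- Poisson (lambda): 1.
Total = 3 + 1 + 8 + 1 = 13.
Dimension = 13

13


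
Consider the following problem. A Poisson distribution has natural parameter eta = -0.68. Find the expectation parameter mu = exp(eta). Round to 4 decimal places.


Expectation parameter for Poisson exponential family:
mu = exp(eta).
eta = -0.68.
mu = exp(-0.68) = 0.5066

0.5066


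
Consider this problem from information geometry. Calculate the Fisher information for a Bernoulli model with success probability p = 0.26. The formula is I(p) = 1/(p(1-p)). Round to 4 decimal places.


For Bernoulli(p), Fisher information is I(p) = 1/(p*(1-p)).
p = 0.26, 1-p = 0.74.
p*(1-p) = 0.1924.
I(p) = 1/0.1924 = 5.1975

5.1975


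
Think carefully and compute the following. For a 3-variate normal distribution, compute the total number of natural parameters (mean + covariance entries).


Exponential family dimension calculation:
For 3-dim MVN: mean has 3 params, covariance has 3*4/2 = 6 unique entries.
Total dim = 3 + 6 = 9.

9


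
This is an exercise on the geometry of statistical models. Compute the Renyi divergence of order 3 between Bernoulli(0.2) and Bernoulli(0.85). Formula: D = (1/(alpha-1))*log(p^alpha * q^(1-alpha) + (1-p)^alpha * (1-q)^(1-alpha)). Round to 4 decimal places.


Renyi divergence of order alpha between Bernoulli distributions:
D = (1/(alpha-1))*log(p^alpha * q^(1-alpha) + (1-p)^alpha * (1-q)^(1-alpha)).
alpha = 3, p = 0.2, q = 0.85.
p^alpha * q^(1-alpha) = 0.2^3 * 0.85^-2 = 0.011073.
(1-p)^alpha * (1-q)^(1-alpha) = 0.8^3 * 0.15^-2 = 22.755556.
sum = 0.011073 + 22.755556 = 22.766628.
D = (1/2)*log(22.766628) = 1.5626

1.5626


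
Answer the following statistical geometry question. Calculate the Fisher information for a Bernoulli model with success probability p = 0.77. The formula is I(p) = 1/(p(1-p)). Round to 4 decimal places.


For Bernoulli(p), Fisher information is I(p) = 1/(p*(1-p)).
p = 0.77, 1-p = 0.23.
p*(1-p) = 0.1771.
I(p) = 1/0.1771 = 5.6465

5.6465


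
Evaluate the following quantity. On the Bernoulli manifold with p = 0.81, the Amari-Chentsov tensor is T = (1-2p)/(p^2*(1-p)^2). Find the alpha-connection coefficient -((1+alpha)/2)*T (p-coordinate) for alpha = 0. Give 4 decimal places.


Skewness (Amari-Chentsov) tensor: T = (1-2p)/(p^2*(1-p)^2).
p = 0.81, 1-2p = -0.62, p^2 = 0.6561, (1-p)^2 = 0.0361.
T = -0.62/(0.6561 * 0.0361) = -26.176673.
In the p-coordinate, Gamma^(alpha) = Gamma^(0) - (alpha/2)*T with Gamma^(0) = (1/2)*g'(p) = -T/2,
so Gamma^(alpha) = -((1+alpha)/2)*T.
alpha = 0, -(1+alpha)/2 = -0.5.
Gamma = -0.5 * -26.176673 = 13.0883

13.0883


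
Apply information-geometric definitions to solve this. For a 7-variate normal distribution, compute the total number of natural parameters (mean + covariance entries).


Exponential family dimension calculation:
For 7-dim MVN: mean has 7 params, covariance has 7*8/2 = 28 unique entries.
Total dim = 7 + 28 = 35.

35


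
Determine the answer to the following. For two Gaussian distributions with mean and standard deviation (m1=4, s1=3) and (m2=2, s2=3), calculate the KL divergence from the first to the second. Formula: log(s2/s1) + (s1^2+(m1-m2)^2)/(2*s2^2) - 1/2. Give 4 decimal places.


KL divergence between normal distributions:
KL = log(s2/s1) + (s1^2 + (m1-m2)^2)/(2*s2^2) - 1/2.
log(3/3) = 0.0.
(3^2 + (4-2)^2)/(2*3^2) = (9 + 4)/18 = 0.722222.
KL = 0.0 + 0.722222 - 0.5 = 0.2222

0.2222


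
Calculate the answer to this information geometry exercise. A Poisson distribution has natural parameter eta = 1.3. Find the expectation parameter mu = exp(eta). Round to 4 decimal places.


Expectation parameter for Poisson exponential family:
mu = exp(eta).
eta = 1.3.
mu = exp(1.3) = 3.6693

3.6693


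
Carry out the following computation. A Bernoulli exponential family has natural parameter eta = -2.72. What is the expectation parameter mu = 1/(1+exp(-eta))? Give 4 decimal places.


Dual coordinate (expectation parameter) for Bernoulli:
mu = 1/(1+exp(-eta)).
eta = -2.72.
exp(-eta) = exp(2.72) = 15.180322.
mu = 1/(1+15.180322) = 0.0618

0.0618


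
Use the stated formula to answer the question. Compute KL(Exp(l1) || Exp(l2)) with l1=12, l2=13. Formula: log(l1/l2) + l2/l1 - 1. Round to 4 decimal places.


KL divergence for exponential family:
KL = log(l1/l2) + l2/l1 - 1.
log(12/13) = -0.080043.
13/12 = 1.083333.
KL = -0.080043 + 1.083333 - 1 = 0.0033

0.0033


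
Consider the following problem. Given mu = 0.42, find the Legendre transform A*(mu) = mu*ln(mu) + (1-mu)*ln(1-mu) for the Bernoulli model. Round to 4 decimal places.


Legendre transform for Bernoulli:
A*(mu) = mu*log(mu) + (1-mu)*log(1-mu).
mu = 0.42, 1-mu = 0.58.
mu*log(mu) = 0.42*log(0.42) = -0.36435.
(1-mu)*log(1-mu) = 0.58*log(0.58) = -0.315942.
A* = -0.36435 + -0.315942 = -0.6803

-0.6803


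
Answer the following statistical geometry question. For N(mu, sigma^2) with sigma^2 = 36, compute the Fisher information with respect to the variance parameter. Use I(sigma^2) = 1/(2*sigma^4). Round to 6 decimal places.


Fisher information for variance: I(sigma^2) = 1/(2*sigma^4).
sigma^2 = 36, so sigma^4 = 1296.
I = 1/(2*1296) = 1/2592 = 0.000386

0.000386


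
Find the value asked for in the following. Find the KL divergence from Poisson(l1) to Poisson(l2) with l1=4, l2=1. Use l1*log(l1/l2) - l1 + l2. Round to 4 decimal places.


KL divergence for Poisson:
KL = l1*log(l1/l2) - l1 + l2.
l1 = 4, l2 = 1.
log(4/1) = 1.386294.
l1*log(l1/l2) = 4 * 1.386294 = 5.545177.
KL = 5.545177 - 4 + 1 = 2.5452

2.5452


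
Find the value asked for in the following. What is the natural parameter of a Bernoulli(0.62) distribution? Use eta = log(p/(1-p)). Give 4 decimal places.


Natural parameter for Bernoulli: eta = log(p/(1-p)).
p = 0.62, 1-p = 0.38.
p/(1-p) = 1.631579.
eta = log(1.631579) = 0.4895

0.4895


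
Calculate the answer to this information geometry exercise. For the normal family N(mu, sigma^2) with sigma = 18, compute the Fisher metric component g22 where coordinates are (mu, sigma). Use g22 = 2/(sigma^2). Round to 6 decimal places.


For the 2-parameter normal family, the Fisher metric has:
  g11 = 1/sigma^2, g22 = 2/sigma^2.
sigma = 18, sigma^2 = 324.
g22 = 0.006173

0.006173


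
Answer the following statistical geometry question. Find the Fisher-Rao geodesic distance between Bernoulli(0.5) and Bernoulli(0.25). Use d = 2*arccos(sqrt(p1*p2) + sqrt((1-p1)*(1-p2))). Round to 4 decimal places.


Geodesic distance on Bernoulli manifold:
d(p1,p2) = 2*arccos(sqrt(p1*p2) + sqrt((1-p1)*(1-p2))).
sqrt(p1*p2) = sqrt(0.5*0.25) = 0.353553.
sqrt((1-p1)*(1-p2)) = sqrt(0.5*0.75) = 0.612372.
arg = 0.353553 + 0.612372 = 0.965926.
d = 2*arccos(0.965926) = 0.5236

0.5236


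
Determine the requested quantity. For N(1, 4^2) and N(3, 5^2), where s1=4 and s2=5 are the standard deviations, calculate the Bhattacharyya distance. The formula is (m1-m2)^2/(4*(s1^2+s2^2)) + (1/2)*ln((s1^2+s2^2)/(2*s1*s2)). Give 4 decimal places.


Bhattacharyya distance between two Gaussians:
DB = (m1-m2)^2/(4*(s1^2+s2^2)) + (1/2)*ln((s1^2+s2^2)/(2*s1*s2)).
(m1-m2)^2 = (-2)^2 = 4.
s1^2+s2^2 = 16 + 25 = 41.
term1 = 4/164 = 0.02439.
term2 = 0.5*ln(41/40.0) = 0.012346.
DB = 0.02439 + 0.012346 = 0.0367

0.0367


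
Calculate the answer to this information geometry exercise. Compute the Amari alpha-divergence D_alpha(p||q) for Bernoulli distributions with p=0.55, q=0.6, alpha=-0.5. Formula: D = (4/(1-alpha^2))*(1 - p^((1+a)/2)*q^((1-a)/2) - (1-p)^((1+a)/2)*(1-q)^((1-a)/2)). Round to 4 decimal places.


Amari alpha-divergence:
D = (4/(1-alpha^2))*(1 - p^((1+a)/2)*q^((1-a)/2) - (1-p)^((1+a)/2)*(1-q)^((1-a)/2)).
alpha = -0.5, p = 0.55, q = 0.6.
e1 = (1+alpha)/2 = 0.25, e2 = (1-alpha)/2 = 0.75.
t1 = p^e1 * q^e2 = 0.55^0.25 * 0.6^0.75 = 0.587089.
t2 = (1-p)^e1 * (1-q)^e2 = 0.45^0.25 * 0.4^0.75 = 0.411953.
4/(1-alpha^2) = 5.333333.
D = 5.333333*(1 - 0.587089 - 0.411953) = 0.0051

0.0051


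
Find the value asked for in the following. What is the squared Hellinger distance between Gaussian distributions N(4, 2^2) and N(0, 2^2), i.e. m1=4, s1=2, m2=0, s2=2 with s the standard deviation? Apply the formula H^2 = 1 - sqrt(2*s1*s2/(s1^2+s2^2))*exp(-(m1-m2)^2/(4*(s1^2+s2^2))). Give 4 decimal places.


Squared Hellinger distance for Gaussians:
H^2 = 1 - sqrt(2*s1*s2/(s1^2+s2^2)) * exp(-(m1-m2)^2/(4*(s1^2+s2^2))).
s1^2 = 4, s2^2 = 4, s1^2+s2^2 = 8.
sqrt(2*2*2/(8)) = 1.0.
(m1-m2)^2 = (4)^2 = 16.
exp(-16/(4*8)) = exp(-0.5) = 0.606531.
H^2 = 1 - 1.0*0.606531 = 0.3935

0.3935


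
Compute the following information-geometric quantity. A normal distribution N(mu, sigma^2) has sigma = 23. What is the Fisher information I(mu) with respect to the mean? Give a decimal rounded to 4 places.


The Fisher information for the mean of a normal distribution is I(mu) = 1/sigma^2.
sigma = 23, so sigma^2 = 529.
I(mu) = 1/529 = 0.0019

0.0019


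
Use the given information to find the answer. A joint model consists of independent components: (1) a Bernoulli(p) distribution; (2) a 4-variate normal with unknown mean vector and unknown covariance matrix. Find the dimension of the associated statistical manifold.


The dimension of a statistical manifold equals the number of free
(independent) real parameters of the model. For a product of independent
blocks the parameter counts add.
- Bernoulli (p): 1.
- 4-variate normal: 4 (mean) + 4*5/2 = 10 (symmetric covariance) = 14.
Total = 1 + 14 = 15.
Dimension = 15

15


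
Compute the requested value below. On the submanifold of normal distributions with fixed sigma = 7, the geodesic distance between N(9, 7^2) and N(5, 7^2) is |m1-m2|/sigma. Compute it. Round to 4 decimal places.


On the fixed-variance normal subfamily, geodesic distance = |m1-m2|/sigma.
|9 - 5| = 4.
sigma = 7.
d = 4/7 = 0.5714

0.5714


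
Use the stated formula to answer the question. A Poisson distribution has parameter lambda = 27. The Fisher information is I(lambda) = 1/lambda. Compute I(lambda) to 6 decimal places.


Fisher information for Poisson: I(lambda) = 1/lambda.
lambda = 27.
I(lambda) = 1/27 = 0.037037

0.037037


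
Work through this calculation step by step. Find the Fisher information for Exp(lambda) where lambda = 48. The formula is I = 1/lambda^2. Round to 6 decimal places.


Fisher information for exponential: I(lambda) = 1/lambda^2.
lambda = 48, lambda^2 = 2304.
I = 1/2304 = 0.000434

0.000434


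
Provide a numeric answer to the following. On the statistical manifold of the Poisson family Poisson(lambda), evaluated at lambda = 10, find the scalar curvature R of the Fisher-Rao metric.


This family has a single free parameter, so its statistical manifold
is 1-dimensional. The Riemann curvature tensor of any 1-dimensional
Riemannian manifold vanishes identically, so R = 0.

0


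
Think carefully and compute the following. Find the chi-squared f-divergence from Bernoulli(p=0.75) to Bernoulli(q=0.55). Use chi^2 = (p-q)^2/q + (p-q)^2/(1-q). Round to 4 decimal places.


Chi-squared divergence between Bernoulli distributions:
chi^2 = (p-q)^2/q + (p-q)^2/(1-q).
p = 0.75, q = 0.55, p-q = 0.2.
(p-q)^2 = 0.04.
term1 = 0.04/0.55 = 0.072727.
term2 = 0.04/0.45 = 0.088889.
chi^2 = 0.072727 + 0.088889 = 0.1616

0.1616


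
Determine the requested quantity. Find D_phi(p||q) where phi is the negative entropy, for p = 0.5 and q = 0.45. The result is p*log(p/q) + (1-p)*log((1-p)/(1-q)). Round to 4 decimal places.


Bregman divergence with negative entropy generator:
D = p*log(p/q) + (1-p)*log((1-p)/(1-q)).
p = 0.5, q = 0.45.
p*log(p/q) = 0.5*log(0.5/0.45) = 0.05268.
(1-p)*log((1-p)/(1-q)) = 0.5*log(0.5/0.55) = -0.047655.
D = 0.05268 + -0.047655 = 0.0050

0.0050


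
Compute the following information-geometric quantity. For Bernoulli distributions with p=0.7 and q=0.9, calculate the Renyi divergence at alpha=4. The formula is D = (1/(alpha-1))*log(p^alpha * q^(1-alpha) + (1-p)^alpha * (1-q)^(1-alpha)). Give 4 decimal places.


Renyi divergence of order alpha between Bernoulli distributions:
D = (1/(alpha-1))*log(p^alpha * q^(1-alpha) + (1-p)^alpha * (1-q)^(1-alpha)).
alpha = 4, p = 0.7, q = 0.9.
p^alpha * q^(1-alpha) = 0.7^4 * 0.9^-3 = 0.329355.
(1-p)^alpha * (1-q)^(1-alpha) = 0.3^4 * 0.1^-3 = 8.1.
sum = 0.329355 + 8.1 = 8.429355.
D = (1/3)*log(8.429355) = 0.7106

0.7106


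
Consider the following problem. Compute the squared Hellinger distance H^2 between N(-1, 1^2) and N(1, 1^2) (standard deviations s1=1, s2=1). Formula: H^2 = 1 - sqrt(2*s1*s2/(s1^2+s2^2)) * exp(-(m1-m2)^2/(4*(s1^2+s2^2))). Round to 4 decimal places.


Squared Hellinger distance for Gaussians:
H^2 = 1 - sqrt(2*s1*s2/(s1^2+s2^2)) * exp(-(m1-m2)^2/(4*(s1^2+s2^2))).
s1^2 = 1, s2^2 = 1, s1^2+s2^2 = 2.
sqrt(2*1*1/(2)) = 1.0.
(m1-m2)^2 = (-2)^2 = 4.
exp(-4/(4*2)) = exp(-0.5) = 0.606531.
H^2 = 1 - 1.0*0.606531 = 0.3935

0.3935


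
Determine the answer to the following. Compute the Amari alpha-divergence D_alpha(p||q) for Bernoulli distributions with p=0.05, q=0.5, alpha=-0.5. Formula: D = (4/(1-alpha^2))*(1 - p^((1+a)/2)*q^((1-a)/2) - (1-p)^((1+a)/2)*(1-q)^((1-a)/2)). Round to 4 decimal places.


Amari alpha-divergence:
D = (4/(1-alpha^2))*(1 - p^((1+a)/2)*q^((1-a)/2) - (1-p)^((1+a)/2)*(1-q)^((1-a)/2)).
alpha = -0.5, p = 0.05, q = 0.5.
e1 = (1+alpha)/2 = 0.25, e2 = (1-alpha)/2 = 0.75.
t1 = p^e1 * q^e2 = 0.05^0.25 * 0.5^0.75 = 0.281171.
t2 = (1-p)^e1 * (1-q)^e2 = 0.95^0.25 * 0.5^0.75 = 0.587027.
4/(1-alpha^2) = 5.333333.
D = 5.333333*(1 - 0.281171 - 0.587027) = 0.7029

0.7029


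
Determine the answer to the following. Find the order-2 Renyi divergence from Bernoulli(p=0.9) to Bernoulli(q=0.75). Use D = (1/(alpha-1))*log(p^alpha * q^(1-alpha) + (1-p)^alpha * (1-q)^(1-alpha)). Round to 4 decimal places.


Renyi divergence of order alpha between Bernoulli distributions:
D = (1/(alpha-1))*log(p^alpha * q^(1-alpha) + (1-p)^alpha * (1-q)^(1-alpha)).
alpha = 2, p = 0.9, q = 0.75.
p^alpha * q^(1-alpha) = 0.9^2 * 0.75^-1 = 1.08.
(1-p)^alpha * (1-q)^(1-alpha) = 0.1^2 * 0.25^-1 = 0.04.
sum = 1.08 + 0.04 = 1.12.
D = (1/1)*log(1.12) = 0.1133

0.1133


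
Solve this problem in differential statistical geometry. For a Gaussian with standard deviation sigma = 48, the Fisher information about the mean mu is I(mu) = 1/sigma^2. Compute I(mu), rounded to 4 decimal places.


The Fisher information for the mean of a normal distribution is I(mu) = 1/sigma^2.
sigma = 48, so sigma^2 = 2304.
I(mu) = 1/2304 = 0.0004

0.0004


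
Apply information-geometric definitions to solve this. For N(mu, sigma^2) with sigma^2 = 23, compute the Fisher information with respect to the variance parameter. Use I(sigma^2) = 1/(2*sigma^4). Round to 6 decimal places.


Fisher information for variance: I(sigma^2) = 1/(2*sigma^4).
sigma^2 = 23, so sigma^4 = 529.
I = 1/(2*529) = 1/1058 = 0.000945

0.000945


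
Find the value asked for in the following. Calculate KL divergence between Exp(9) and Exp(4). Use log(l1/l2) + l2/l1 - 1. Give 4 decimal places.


KL divergence for exponential family:
KL = log(l1/l2) + l2/l1 - 1.
log(9/4) = 0.81093.
4/9 = 0.444444.
KL = 0.81093 + 0.444444 - 1 = 0.2554

0.2554


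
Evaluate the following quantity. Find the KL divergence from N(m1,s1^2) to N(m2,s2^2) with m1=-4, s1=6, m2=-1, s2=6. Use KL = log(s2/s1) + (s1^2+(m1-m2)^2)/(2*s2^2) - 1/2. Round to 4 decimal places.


KL divergence between normal distributions:
KL = log(s2/s1) + (s1^2 + (m1-m2)^2)/(2*s2^2) - 1/2.
log(6/6) = 0.0.
(6^2 + (-4--1)^2)/(2*6^2) = (36 + 9)/72 = 0.625.
KL = 0.0 + 0.625 - 0.5 = 0.1250

0.1250


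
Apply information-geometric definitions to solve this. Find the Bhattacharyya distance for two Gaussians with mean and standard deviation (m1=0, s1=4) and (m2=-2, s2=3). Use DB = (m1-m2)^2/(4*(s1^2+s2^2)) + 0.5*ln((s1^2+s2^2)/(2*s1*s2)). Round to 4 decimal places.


Bhattacharyya distance between two Gaussians:
DB = (m1-m2)^2/(4*(s1^2+s2^2)) + (1/2)*ln((s1^2+s2^2)/(2*s1*s2)).
(m1-m2)^2 = (2)^2 = 4.
s1^2+s2^2 = 16 + 9 = 25.
term1 = 4/100 = 0.04.
term2 = 0.5*ln(25/24.0) = 0.020411.
DB = 0.04 + 0.020411 = 0.0604

0.0604


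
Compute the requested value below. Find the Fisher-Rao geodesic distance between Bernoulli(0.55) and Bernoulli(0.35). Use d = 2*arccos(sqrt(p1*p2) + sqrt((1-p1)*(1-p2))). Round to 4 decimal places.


Geodesic distance on Bernoulli manifold:
d(p1,p2) = 2*arccos(sqrt(p1*p2) + sqrt((1-p1)*(1-p2))).
sqrt(p1*p2) = sqrt(0.55*0.35) = 0.438748.
sqrt((1-p1)*(1-p2)) = sqrt(0.45*0.65) = 0.540833.
arg = 0.438748 + 0.540833 = 0.979581.
d = 2*arccos(0.979581) = 0.4049

0.4049


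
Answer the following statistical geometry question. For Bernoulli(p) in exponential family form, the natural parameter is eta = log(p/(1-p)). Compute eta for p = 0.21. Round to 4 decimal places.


Natural parameter for Bernoulli: eta = log(p/(1-p)).
p = 0.21, 1-p = 0.79.
p/(1-p) = 0.265823.
eta = log(0.265823) = -1.3249

-1.3249


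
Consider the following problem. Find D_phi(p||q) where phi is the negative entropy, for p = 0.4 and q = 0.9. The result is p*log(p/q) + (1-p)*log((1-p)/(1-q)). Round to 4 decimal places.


Bregman divergence with negative entropy generator:
D = p*log(p/q) + (1-p)*log((1-p)/(1-q)).
p = 0.4, q = 0.9.
p*log(p/q) = 0.4*log(0.4/0.9) = -0.324372.
(1-p)*log((1-p)/(1-q)) = 0.6*log(0.6/0.1) = 1.075056.
D = -0.324372 + 1.075056 = 0.7507

0.7507


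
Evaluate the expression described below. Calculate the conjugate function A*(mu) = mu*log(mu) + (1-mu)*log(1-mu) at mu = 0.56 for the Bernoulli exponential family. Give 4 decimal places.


Legendre transform for Bernoulli:
A*(mu) = mu*log(mu) + (1-mu)*log(1-mu).
mu = 0.56, 1-mu = 0.44.
mu*log(mu) = 0.56*log(0.56) = -0.324698.
(1-mu)*log(1-mu) = 0.44*log(0.44) = -0.361231.
A* = -0.324698 + -0.361231 = -0.6859

-0.6859


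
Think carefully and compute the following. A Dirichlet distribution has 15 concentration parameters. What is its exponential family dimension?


Exponential family dimension calculation:
Dirichlet with 15 components has 15 natural parameters.

15


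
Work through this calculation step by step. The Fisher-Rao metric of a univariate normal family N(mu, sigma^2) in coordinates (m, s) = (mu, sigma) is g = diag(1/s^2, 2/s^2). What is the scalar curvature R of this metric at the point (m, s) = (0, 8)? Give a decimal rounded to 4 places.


The metric has the form g = (A dm^2 + B ds^2)/s^2 with A = 1, B = 2.
Substitute u = sqrt(A/B)*m: g = B*(du^2 + ds^2)/s^2, i.e. B times the
Poincare upper half-plane metric, which has constant Gaussian curvature -1.
Scaling a 2D metric by a constant c divides the Gaussian curvature by c,
so K = -1/B = -1/(2) = -0.5000 everywhere (the point (m, s) = (0, 8) is irrelevant:
the curvature is constant).
Scalar curvature in dimension 2: R = 2K = -2/(2) = -1.0000.

-1.0000


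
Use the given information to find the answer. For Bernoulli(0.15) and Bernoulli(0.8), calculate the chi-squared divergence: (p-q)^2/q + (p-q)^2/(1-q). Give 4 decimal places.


Chi-squared divergence between Bernoulli distributions:
chi^2 = (p-q)^2/q + (p-q)^2/(1-q).
p = 0.15, q = 0.8, p-q = -0.65.
(p-q)^2 = 0.4225.
term1 = 0.4225/0.8 = 0.528125.
term2 = 0.4225/0.2 = 2.1125.
chi^2 = 0.528125 + 2.1125 = 2.6406

2.6406


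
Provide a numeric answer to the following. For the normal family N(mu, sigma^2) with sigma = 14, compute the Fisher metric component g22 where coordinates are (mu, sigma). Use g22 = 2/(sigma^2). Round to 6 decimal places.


For the 2-parameter normal family, the Fisher metric has:
  g11 = 1/sigma^2, g22 = 2/sigma^2.
sigma = 14, sigma^2 = 196.
g22 = 0.010204

0.010204


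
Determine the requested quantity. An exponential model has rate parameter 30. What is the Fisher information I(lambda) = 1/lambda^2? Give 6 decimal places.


Fisher information for exponential: I(lambda) = 1/lambda^2.
lambda = 30, lambda^2 = 900.
I = 1/900 = 0.001111

0.001111


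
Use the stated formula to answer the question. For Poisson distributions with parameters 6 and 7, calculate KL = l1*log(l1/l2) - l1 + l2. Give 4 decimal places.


KL divergence for Poisson:
KL = l1*log(l1/l2) - l1 + l2.
l1 = 6, l2 = 7.
log(6/7) = -0.154151.
l1*log(l1/l2) = 6 * -0.154151 = -0.924904.
KL = -0.924904 - 6 + 7 = 0.0751

0.0751


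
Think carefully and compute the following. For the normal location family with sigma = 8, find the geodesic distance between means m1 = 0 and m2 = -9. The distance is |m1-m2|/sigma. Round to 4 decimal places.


On the fixed-variance normal subfamily, geodesic distance = |m1-m2|/sigma.
|0 - -9| = 9.
sigma = 8.
d = 9/8 = 1.1250

1.1250


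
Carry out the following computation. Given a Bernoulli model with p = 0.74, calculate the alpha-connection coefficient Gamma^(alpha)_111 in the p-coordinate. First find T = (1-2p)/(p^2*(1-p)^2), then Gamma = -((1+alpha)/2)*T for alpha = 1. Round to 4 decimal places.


Skewness (Amari-Chentsov) tensor: T = (1-2p)/(p^2*(1-p)^2).
p = 0.74, 1-2p = -0.48, p^2 = 0.5476, (1-p)^2 = 0.0676.
T = -0.48/(0.5476 * 0.0676) = -12.966749.
In the p-coordinate, Gamma^(alpha) = Gamma^(0) - (alpha/2)*T with Gamma^(0) = (1/2)*g'(p) = -T/2,
so Gamma^(alpha) = -((1+alpha)/2)*T.
alpha = 1, -(1+alpha)/2 = -1.0.
Gamma = -1.0 * -12.966749 = 12.9667

12.9667


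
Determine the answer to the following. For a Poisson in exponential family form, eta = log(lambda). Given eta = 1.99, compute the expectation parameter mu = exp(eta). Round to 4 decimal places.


Expectation parameter for Poisson exponential family:
mu = exp(eta).
eta = 1.99.
mu = exp(1.99) = 7.3155

7.3155


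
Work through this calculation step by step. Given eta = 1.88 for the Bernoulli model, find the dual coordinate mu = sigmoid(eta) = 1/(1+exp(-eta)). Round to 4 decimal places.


Dual coordinate (expectation parameter) for Bernoulli:
mu = 1/(1+exp(-eta)).
eta = 1.88.
exp(-eta) = exp(-1.88) = 0.15259.
mu = 1/(1+0.15259) = 0.8676

0.8676


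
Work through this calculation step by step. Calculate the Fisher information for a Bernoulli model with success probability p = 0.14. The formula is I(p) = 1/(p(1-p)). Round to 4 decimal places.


For Bernoulli(p), Fisher information is I(p) = 1/(p*(1-p)).
p = 0.14, 1-p = 0.86.
p*(1-p) = 0.1204.
I(p) = 1/0.1204 = 8.3056

8.3056


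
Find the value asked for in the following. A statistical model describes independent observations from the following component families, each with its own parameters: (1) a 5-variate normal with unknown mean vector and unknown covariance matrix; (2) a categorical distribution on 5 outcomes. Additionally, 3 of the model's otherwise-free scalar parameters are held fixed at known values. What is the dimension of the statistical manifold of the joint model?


The dimension of a statistical manifold equals the number of free
(independent) real parameters of the model. For a product of independent
blocks the parameter counts add.
- 5-variate normal: 5 (mean) + 5*6/2 = 15 (symmetric covariance) = 20.
- categorical on 5 outcomes (probabilities sum to 1): 5-1 = 4.
Total = 20 + 4 = 24.
3 parameter(s) fixed at known values: 24 - 3 = 21.
Dimension = 21

21


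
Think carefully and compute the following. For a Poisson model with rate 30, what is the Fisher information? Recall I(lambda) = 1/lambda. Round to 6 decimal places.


Fisher information for Poisson: I(lambda) = 1/lambda.
lambda = 30.
I(lambda) = 1/30 = 0.033333

0.033333


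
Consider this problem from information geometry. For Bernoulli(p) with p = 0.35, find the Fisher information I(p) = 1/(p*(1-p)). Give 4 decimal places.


For Bernoulli(p), Fisher information is I(p) = 1/(p*(1-p)).
p = 0.35, 1-p = 0.65.
p*(1-p) = 0.2275.
I(p) = 1/0.2275 = 4.3956

4.3956


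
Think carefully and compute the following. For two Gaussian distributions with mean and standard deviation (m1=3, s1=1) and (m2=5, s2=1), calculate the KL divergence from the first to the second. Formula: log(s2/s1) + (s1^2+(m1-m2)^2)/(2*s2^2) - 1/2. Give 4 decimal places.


KL divergence between normal distributions:
KL = log(s2/s1) + (s1^2 + (m1-m2)^2)/(2*s2^2) - 1/2.
log(1/1) = 0.0.
(1^2 + (3-5)^2)/(2*1^2) = (1 + 4)/2 = 2.5.
KL = 0.0 + 2.5 - 0.5 = 2.0000

2.0000
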